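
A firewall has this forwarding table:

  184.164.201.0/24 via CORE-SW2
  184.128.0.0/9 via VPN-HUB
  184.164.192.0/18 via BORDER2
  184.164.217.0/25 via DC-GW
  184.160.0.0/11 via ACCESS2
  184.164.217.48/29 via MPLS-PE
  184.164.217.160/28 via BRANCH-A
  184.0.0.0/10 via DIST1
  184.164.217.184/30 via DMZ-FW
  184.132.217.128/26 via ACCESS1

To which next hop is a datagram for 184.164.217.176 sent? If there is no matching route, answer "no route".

Routes whose prefix contains 184.164.217.176:
  184.128.0.0/9 (184.128.0.0 - 184.255.255.255) -> VPN-HUB
  184.160.0.0/11 (184.160.0.0 - 184.191.255.255) -> ACCESS2
  184.164.192.0/18 (184.164.192.0 - 184.164.255.255) -> BORDER2
More-specific entries that do NOT match:
  184.164.217.184/30 (184.164.217.184 - 184.164.217.187) does not contain 184.164.217.176
  184.164.217.48/29 (184.164.217.48 - 184.164.217.55) does not contain 184.164.217.176
  184.164.217.160/28 (184.164.217.160 - 184.164.217.175) does not contain 184.164.217.176
  184.132.217.128/26 (184.132.217.128 - 184.132.217.191) does not contain 184.164.217.176
  184.164.217.0/25 (184.164.217.0 - 184.164.217.127) does not contain 184.164.217.176
  184.164.201.0/24 (184.164.201.0 - 184.164.201.255) does not contain 184.164.217.176
Longest matching prefix is /18 -> next hop BORDER2.

BORDER2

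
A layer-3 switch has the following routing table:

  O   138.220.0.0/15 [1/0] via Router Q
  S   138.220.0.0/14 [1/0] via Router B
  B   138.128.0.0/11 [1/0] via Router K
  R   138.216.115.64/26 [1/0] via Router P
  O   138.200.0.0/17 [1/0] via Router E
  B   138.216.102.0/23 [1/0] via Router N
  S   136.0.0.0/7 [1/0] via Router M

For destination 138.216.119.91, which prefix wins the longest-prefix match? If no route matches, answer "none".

138.216.119.91 is outside every listed prefix and there is no default route.

none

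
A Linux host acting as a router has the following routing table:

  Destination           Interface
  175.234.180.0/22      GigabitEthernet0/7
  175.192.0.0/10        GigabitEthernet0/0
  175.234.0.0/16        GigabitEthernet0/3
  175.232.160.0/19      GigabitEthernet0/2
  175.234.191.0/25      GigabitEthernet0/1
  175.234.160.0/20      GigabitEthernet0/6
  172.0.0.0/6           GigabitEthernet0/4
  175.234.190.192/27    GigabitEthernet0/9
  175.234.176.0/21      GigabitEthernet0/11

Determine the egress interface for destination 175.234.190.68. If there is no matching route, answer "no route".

Routes whose prefix contains 175.234.190.68:
  172.0.0.0/6 (172.0.0.0 - 175.255.255.255) -> GigabitEthernet0/4
  175.192.0.0/10 (175.192.0.0 - 175.255.255.255) -> GigabitEthernet0/0
  175.234.0.0/16 (175.234.0.0 - 175.234.255.255) -> GigabitEthernet0/3
More-specific entries that do NOT match:
  175.234.190.192/27 (175.234.190.192 - 175.234.190.223) does not contain 175.234.190.68
  175.234.191.0/25 (175.234.191.0 - 175.234.191.127) does not contain 175.234.190.68
  175.234.180.0/22 (175.234.180.0 - 175.234.183.255) does not contain 175.234.190.68
  175.234.176.0/21 (175.234.176.0 - 175.234.183.255) does not contain 175.234.190.68
  175.234.160.0/20 (175.234.160.0 - 175.234.175.255) does not contain 175.234.190.68
  175.232.160.0/19 (175.232.160.0 - 175.232.191.255) does not contain 175.234.190.68
Longest matching prefix is /16 -> interface GigabitEthernet0/3.

GigabitEthernet0/3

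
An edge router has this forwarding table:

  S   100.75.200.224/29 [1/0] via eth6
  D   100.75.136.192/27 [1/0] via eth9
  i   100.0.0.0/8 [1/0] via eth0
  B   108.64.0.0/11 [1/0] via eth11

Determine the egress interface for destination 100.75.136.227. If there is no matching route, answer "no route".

eth0

Routes whose prefix contains 100.75.136.227:
  100.0.0.0/8 (100.0.0.0 - 100.255.255.255) -> eth0
More-specific entries that do NOT match:
  100.75.200.224/29 (100.75.200.224 - 100.75.200.231) does not contain 100.75.136.227
  100.75.136.192/27 (100.75.136.192 - 100.75.136.223) does not contain 100.75.136.227
  108.64.0.0/11 (108.64.0.0 - 108.95.255.255) does not contain 100.75.136.227
Longest matching prefix is /8 -> interface eth0.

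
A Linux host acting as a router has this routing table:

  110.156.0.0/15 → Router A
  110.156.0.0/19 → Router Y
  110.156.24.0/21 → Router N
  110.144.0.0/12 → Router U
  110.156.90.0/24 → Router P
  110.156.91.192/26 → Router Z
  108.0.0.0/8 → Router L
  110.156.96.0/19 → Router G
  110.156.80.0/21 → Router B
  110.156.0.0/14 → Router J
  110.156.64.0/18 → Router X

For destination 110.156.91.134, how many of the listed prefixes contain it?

Prefixes containing 110.156.91.134:
  110.144.0.0/12 (110.144.0.0 - 110.159.255.255)
  110.156.0.0/14 (110.156.0.0 - 110.159.255.255)
  110.156.0.0/15 (110.156.0.0 - 110.157.255.255)
  110.156.64.0/18 (110.156.64.0 - 110.156.127.255)
Total matching entries: 4.

4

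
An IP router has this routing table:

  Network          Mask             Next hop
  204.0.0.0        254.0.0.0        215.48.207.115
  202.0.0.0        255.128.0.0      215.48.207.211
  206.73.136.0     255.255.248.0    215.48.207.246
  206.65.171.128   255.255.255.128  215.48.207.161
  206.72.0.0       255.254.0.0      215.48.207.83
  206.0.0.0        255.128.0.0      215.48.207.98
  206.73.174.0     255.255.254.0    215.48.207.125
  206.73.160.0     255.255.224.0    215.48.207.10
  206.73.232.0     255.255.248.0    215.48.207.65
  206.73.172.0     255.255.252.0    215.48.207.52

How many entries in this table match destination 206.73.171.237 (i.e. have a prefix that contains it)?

3

Prefixes containing 206.73.171.237:
  206.0.0.0/9 (206.0.0.0 - 206.127.255.255)
  206.72.0.0/15 (206.72.0.0 - 206.73.255.255)
  206.73.160.0/19 (206.73.160.0 - 206.73.191.255)
Total matching entries: 3.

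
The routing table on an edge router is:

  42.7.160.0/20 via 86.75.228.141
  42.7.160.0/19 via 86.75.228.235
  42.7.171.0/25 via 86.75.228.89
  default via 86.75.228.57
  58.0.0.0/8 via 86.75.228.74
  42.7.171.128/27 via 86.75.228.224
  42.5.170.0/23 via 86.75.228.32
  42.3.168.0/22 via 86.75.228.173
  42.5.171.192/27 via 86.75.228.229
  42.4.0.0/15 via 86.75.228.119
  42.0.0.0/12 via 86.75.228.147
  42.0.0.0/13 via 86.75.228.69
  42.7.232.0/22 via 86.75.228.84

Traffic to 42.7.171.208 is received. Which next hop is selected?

86.75.228.141

Routes whose prefix contains 42.7.171.208:
  0.0.0.0/0 (default, matches everything) -> 86.75.228.57
  42.0.0.0/12 (42.0.0.0 - 42.15.255.255) -> 86.75.228.147
  42.0.0.0/13 (42.0.0.0 - 42.7.255.255) -> 86.75.228.69
  42.7.160.0/19 (42.7.160.0 - 42.7.191.255) -> 86.75.228.235
  42.7.160.0/20 (42.7.160.0 - 42.7.175.255) -> 86.75.228.141
More-specific entries that do NOT match:
  42.7.171.128/27 (42.7.171.128 - 42.7.171.159) does not contain 42.7.171.208
  42.5.171.192/27 (42.5.171.192 - 42.5.171.223) does not contain 42.7.171.208
  42.7.171.0/25 (42.7.171.0 - 42.7.171.127) does not contain 42.7.171.208
  42.5.170.0/23 (42.5.170.0 - 42.5.171.255) does not contain 42.7.171.208
  42.3.168.0/22 (42.3.168.0 - 42.3.171.255) does not contain 42.7.171.208
  42.7.232.0/22 (42.7.232.0 - 42.7.235.255) does not contain 42.7.171.208
Longest matching prefix is /20 -> next hop 86.75.228.141.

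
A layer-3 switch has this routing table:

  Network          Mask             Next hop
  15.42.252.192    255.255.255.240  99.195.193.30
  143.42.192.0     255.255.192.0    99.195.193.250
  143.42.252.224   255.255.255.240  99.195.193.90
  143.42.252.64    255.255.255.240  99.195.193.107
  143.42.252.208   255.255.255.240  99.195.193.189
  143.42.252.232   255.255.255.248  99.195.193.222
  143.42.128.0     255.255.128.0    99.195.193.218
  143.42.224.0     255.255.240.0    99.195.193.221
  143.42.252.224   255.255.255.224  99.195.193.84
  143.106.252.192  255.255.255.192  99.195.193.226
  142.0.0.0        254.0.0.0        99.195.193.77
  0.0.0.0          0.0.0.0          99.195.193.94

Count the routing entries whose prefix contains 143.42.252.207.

Prefixes containing 143.42.252.207:
  0.0.0.0/0 (default, matches everything)
  142.0.0.0/7 (142.0.0.0 - 143.255.255.255)
  143.42.128.0/17 (143.42.128.0 - 143.42.255.255)
  143.42.192.0/18 (143.42.192.0 - 143.42.255.255)
Total matching entries: 4.

4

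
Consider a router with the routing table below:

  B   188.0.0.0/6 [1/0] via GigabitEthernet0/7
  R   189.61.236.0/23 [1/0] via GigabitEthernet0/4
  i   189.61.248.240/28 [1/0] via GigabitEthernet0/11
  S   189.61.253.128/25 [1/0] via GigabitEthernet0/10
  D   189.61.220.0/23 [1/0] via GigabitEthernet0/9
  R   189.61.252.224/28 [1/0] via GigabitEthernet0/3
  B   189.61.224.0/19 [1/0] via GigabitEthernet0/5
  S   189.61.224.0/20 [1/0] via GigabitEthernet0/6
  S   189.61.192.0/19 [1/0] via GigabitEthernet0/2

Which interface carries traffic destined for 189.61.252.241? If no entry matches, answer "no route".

Routes whose prefix contains 189.61.252.241:
  188.0.0.0/6 (188.0.0.0 - 191.255.255.255) -> GigabitEthernet0/7
  189.61.224.0/19 (189.61.224.0 - 189.61.255.255) -> GigabitEthernet0/5
More-specific entries that do NOT match:
  189.61.248.240/28 (189.61.248.240 - 189.61.248.255) does not contain 189.61.252.241
  189.61.252.224/28 (189.61.252.224 - 189.61.252.239) does not contain 189.61.252.241
  189.61.253.128/25 (189.61.253.128 - 189.61.253.255) does not contain 189.61.252.241
  189.61.236.0/23 (189.61.236.0 - 189.61.237.255) does not contain 189.61.252.241
  189.61.220.0/23 (189.61.220.0 - 189.61.221.255) does not contain 189.61.252.241
  189.61.224.0/20 (189.61.224.0 - 189.61.239.255) does not contain 189.61.252.241
Longest matching prefix is /19 -> interface GigabitEthernet0/5.

GigabitEthernet0/5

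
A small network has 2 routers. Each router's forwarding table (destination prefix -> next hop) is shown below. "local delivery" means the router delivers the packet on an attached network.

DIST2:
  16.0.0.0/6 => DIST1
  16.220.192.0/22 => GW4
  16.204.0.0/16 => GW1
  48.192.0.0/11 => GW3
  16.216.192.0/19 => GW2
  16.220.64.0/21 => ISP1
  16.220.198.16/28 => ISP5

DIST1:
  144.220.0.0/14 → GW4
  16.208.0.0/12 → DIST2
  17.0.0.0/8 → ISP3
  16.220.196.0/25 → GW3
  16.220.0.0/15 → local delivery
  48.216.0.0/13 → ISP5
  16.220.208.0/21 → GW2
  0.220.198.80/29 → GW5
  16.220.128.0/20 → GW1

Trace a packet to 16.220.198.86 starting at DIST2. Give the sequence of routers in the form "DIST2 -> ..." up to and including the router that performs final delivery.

DIST2 -> DIST1

At DIST2: longest match for 16.220.198.86 is 16.0.0.0/6 -> DIST1
At DIST1: longest match for 16.220.198.86 is 16.220.0.0/15 -> local delivery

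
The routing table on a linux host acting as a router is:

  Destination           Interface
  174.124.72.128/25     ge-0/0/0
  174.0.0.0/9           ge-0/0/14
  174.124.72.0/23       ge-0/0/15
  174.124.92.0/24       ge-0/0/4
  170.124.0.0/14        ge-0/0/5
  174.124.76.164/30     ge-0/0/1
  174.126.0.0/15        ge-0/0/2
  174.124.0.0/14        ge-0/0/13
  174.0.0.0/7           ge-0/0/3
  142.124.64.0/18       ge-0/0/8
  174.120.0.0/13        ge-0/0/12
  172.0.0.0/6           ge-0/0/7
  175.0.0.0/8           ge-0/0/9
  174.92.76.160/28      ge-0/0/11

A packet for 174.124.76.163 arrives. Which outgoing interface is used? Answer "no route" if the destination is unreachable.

ge-0/0/13

Routes whose prefix contains 174.124.76.163:
  172.0.0.0/6 (172.0.0.0 - 175.255.255.255) -> ge-0/0/7
  174.0.0.0/7 (174.0.0.0 - 175.255.255.255) -> ge-0/0/3
  174.0.0.0/9 (174.0.0.0 - 174.127.255.255) -> ge-0/0/14
  174.120.0.0/13 (174.120.0.0 - 174.127.255.255) -> ge-0/0/12
  174.124.0.0/14 (174.124.0.0 - 174.127.255.255) -> ge-0/0/13
More-specific entries that do NOT match:
  174.124.76.164/30 (174.124.76.164 - 174.124.76.167) does not contain 174.124.76.163
  174.92.76.160/28 (174.92.76.160 - 174.92.76.175) does not contain 174.124.76.163
  174.124.72.128/25 (174.124.72.128 - 174.124.72.255) does not contain 174.124.76.163
  174.124.92.0/24 (174.124.92.0 - 174.124.92.255) does not contain 174.124.76.163
  174.124.72.0/23 (174.124.72.0 - 174.124.73.255) does not contain 174.124.76.163
  142.124.64.0/18 (142.124.64.0 - 142.124.127.255) does not contain 174.124.76.163
  174.126.0.0/15 (174.126.0.0 - 174.127.255.255) does not contain 174.124.76.163
Longest matching prefix is /14 -> interface ge-0/0/13.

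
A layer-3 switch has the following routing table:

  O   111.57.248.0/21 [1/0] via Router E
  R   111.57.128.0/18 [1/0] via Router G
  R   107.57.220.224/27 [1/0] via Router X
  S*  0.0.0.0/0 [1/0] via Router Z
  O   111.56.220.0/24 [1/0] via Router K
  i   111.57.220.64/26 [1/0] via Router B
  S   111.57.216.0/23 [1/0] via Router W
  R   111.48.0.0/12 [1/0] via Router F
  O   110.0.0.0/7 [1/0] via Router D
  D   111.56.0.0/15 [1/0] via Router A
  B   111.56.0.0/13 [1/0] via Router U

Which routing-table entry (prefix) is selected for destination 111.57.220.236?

111.56.0.0/15

Entries matching 111.57.220.236:
  0.0.0.0/0 (default, matches everything)
  110.0.0.0/7 (110.0.0.0 - 111.255.255.255)
  111.48.0.0/12 (111.48.0.0 - 111.63.255.255)
  111.56.0.0/13 (111.56.0.0 - 111.63.255.255)
  111.56.0.0/15 (111.56.0.0 - 111.57.255.255)
Most specific is 111.56.0.0/15.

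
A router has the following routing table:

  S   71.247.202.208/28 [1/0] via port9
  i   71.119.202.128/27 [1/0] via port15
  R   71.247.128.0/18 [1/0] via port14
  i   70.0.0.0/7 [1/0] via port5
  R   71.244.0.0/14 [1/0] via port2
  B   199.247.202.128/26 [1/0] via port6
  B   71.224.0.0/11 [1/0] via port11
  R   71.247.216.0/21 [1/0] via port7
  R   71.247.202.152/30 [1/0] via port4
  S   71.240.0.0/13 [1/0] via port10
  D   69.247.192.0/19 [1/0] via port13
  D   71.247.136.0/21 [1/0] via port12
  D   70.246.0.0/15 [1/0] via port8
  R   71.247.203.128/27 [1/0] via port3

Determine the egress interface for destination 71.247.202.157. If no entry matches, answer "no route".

Routes whose prefix contains 71.247.202.157:
  70.0.0.0/7 (70.0.0.0 - 71.255.255.255) -> port5
  71.224.0.0/11 (71.224.0.0 - 71.255.255.255) -> port11
  71.240.0.0/13 (71.240.0.0 - 71.247.255.255) -> port10
  71.244.0.0/14 (71.244.0.0 - 71.247.255.255) -> port2
More-specific entries that do NOT match:
  71.247.202.152/30 (71.247.202.152 - 71.247.202.155) does not contain 71.247.202.157
  71.247.202.208/28 (71.247.202.208 - 71.247.202.223) does not contain 71.247.202.157
  71.119.202.128/27 (71.119.202.128 - 71.119.202.159) does not contain 71.247.202.157
  71.247.203.128/27 (71.247.203.128 - 71.247.203.159) does not contain 71.247.202.157
  199.247.202.128/26 (199.247.202.128 - 199.247.202.191) does not contain 71.247.202.157
  71.247.216.0/21 (71.247.216.0 - 71.247.223.255) does not contain 71.247.202.157
  71.247.136.0/21 (71.247.136.0 - 71.247.143.255) does not contain 71.247.202.157
  69.247.192.0/19 (69.247.192.0 - 69.247.223.255) does not contain 71.247.202.157
  71.247.128.0/18 (71.247.128.0 - 71.247.191.255) does not contain 71.247.202.157
  70.246.0.0/15 (70.246.0.0 - 70.247.255.255) does not contain 71.247.202.157
Longest matching prefix is /14 -> interface port2.

port2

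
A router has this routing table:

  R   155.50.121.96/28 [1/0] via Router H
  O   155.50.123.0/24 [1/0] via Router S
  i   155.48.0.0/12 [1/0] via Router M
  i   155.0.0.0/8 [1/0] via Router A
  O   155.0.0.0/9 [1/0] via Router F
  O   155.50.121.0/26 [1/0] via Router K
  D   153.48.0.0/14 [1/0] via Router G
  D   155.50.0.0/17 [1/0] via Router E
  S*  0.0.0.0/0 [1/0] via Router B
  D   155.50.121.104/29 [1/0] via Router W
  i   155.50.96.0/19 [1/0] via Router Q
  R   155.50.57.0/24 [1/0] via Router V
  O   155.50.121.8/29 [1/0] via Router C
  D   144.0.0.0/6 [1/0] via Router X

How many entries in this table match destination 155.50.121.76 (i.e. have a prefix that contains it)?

6

Prefixes containing 155.50.121.76:
  0.0.0.0/0 (default, matches everything)
  155.0.0.0/8 (155.0.0.0 - 155.255.255.255)
  155.0.0.0/9 (155.0.0.0 - 155.127.255.255)
  155.48.0.0/12 (155.48.0.0 - 155.63.255.255)
  155.50.0.0/17 (155.50.0.0 - 155.50.127.255)
  155.50.96.0/19 (155.50.96.0 - 155.50.127.255)
Total matching entries: 6.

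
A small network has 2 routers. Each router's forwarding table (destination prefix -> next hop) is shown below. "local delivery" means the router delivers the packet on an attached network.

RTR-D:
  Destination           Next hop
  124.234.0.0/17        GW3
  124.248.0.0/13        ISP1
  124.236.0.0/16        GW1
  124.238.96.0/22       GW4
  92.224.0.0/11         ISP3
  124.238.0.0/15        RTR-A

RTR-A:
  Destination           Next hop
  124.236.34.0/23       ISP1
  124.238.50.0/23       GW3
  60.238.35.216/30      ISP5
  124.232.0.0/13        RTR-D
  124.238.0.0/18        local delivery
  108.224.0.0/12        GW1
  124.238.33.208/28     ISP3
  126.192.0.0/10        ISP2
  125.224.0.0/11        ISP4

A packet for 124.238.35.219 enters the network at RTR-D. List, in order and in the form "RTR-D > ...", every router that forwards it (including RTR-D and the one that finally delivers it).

RTR-D > RTR-A

At RTR-D: longest match for 124.238.35.219 is 124.238.0.0/15 -> RTR-A
At RTR-A: longest match for 124.238.35.219 is 124.238.0.0/18 -> local delivery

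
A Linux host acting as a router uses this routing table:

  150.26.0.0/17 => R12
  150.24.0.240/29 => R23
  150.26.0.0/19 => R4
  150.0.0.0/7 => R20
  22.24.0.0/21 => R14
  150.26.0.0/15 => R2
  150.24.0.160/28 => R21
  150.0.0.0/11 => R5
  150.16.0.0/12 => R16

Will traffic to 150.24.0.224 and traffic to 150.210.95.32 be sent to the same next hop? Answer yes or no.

no

150.24.0.224: longest match 150.16.0.0/12 -> R16
150.210.95.32: longest match 150.0.0.0/7 -> R20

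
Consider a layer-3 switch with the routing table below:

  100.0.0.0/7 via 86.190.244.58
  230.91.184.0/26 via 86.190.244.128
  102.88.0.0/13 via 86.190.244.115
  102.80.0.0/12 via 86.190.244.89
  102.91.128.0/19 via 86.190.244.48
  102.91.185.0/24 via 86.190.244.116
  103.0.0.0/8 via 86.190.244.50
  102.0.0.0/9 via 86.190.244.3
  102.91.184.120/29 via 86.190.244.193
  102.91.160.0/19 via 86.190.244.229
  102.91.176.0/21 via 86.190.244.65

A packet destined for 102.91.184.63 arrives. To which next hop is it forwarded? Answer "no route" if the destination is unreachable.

Routes whose prefix contains 102.91.184.63:
  102.0.0.0/9 (102.0.0.0 - 102.127.255.255) -> 86.190.244.3
  102.80.0.0/12 (102.80.0.0 - 102.95.255.255) -> 86.190.244.89
  102.88.0.0/13 (102.88.0.0 - 102.95.255.255) -> 86.190.244.115
  102.91.160.0/19 (102.91.160.0 - 102.91.191.255) -> 86.190.244.229
More-specific entries that do NOT match:
  102.91.184.120/29 (102.91.184.120 - 102.91.184.127) does not contain 102.91.184.63
  230.91.184.0/26 (230.91.184.0 - 230.91.184.63) does not contain 102.91.184.63
  102.91.185.0/24 (102.91.185.0 - 102.91.185.255) does not contain 102.91.184.63
  102.91.176.0/21 (102.91.176.0 - 102.91.183.255) does not contain 102.91.184.63
Longest matching prefix is /19 -> next hop 86.190.244.229.

86.190.244.229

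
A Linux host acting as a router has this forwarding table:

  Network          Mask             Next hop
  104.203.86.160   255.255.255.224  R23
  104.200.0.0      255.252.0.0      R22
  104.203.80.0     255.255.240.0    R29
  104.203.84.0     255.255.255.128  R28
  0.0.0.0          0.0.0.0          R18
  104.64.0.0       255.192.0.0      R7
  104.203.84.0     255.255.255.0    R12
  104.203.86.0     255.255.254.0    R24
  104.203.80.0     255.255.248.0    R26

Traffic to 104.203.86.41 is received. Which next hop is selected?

Routes whose prefix contains 104.203.86.41:
  0.0.0.0/0 (default, matches everything) -> R18
  104.200.0.0/14 (104.200.0.0 - 104.203.255.255) -> R22
  104.203.80.0/20 (104.203.80.0 - 104.203.95.255) -> R29
  104.203.80.0/21 (104.203.80.0 - 104.203.87.255) -> R26
  104.203.86.0/23 (104.203.86.0 - 104.203.87.255) -> R24
More-specific entries that do NOT match:
  104.203.86.160/27 (104.203.86.160 - 104.203.86.191) does not contain 104.203.86.41
  104.203.84.0/25 (104.203.84.0 - 104.203.84.127) does not contain 104.203.86.41
  104.203.84.0/24 (104.203.84.0 - 104.203.84.255) does not contain 104.203.86.41
Longest matching prefix is /23 -> next hop R24.

R24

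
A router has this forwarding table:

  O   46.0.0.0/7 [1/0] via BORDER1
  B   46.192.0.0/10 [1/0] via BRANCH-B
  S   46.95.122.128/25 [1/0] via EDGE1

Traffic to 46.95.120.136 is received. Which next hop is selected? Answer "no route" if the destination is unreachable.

BORDER1

Routes whose prefix contains 46.95.120.136:
  46.0.0.0/7 (46.0.0.0 - 47.255.255.255) -> BORDER1
More-specific entries that do NOT match:
  46.95.122.128/25 (46.95.122.128 - 46.95.122.255) does not contain 46.95.120.136
  46.192.0.0/10 (46.192.0.0 - 46.255.255.255) does not contain 46.95.120.136
Longest matching prefix is /7 -> next hop BORDER1.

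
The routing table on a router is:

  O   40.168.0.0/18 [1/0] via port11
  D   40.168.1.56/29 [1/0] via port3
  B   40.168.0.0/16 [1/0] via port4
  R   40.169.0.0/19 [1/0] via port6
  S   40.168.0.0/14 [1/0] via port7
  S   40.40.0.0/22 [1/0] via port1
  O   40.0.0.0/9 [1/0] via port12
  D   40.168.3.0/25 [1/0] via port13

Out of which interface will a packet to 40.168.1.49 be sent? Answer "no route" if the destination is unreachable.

Routes whose prefix contains 40.168.1.49:
  40.168.0.0/14 (40.168.0.0 - 40.171.255.255) -> port7
  40.168.0.0/16 (40.168.0.0 - 40.168.255.255) -> port4
  40.168.0.0/18 (40.168.0.0 - 40.168.63.255) -> port11
More-specific entries that do NOT match:
  40.168.1.56/29 (40.168.1.56 - 40.168.1.63) does not contain 40.168.1.49
  40.168.3.0/25 (40.168.3.0 - 40.168.3.127) does not contain 40.168.1.49
  40.40.0.0/22 (40.40.0.0 - 40.40.3.255) does not contain 40.168.1.49
  40.169.0.0/19 (40.169.0.0 - 40.169.31.255) does not contain 40.168.1.49
Longest matching prefix is /18 -> interface port11.

port11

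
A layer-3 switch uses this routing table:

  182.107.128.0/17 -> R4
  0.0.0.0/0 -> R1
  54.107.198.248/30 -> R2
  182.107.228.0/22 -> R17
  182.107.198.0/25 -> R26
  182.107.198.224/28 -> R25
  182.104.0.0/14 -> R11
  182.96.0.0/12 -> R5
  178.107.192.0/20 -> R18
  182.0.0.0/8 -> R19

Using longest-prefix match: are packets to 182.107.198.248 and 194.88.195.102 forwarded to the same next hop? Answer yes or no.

no

182.107.198.248: longest match 182.107.128.0/17 -> R4
194.88.195.102: longest match 0.0.0.0/0 -> R1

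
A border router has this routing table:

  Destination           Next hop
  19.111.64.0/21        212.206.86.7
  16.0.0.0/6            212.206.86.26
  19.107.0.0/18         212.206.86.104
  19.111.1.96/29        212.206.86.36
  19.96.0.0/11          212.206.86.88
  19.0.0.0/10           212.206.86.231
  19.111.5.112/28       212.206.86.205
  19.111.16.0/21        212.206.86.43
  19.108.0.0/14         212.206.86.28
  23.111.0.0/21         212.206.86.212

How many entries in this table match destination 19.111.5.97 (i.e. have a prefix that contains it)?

3

Prefixes containing 19.111.5.97:
  16.0.0.0/6 (16.0.0.0 - 19.255.255.255)
  19.96.0.0/11 (19.96.0.0 - 19.127.255.255)
  19.108.0.0/14 (19.108.0.0 - 19.111.255.255)
Total matching entries: 3.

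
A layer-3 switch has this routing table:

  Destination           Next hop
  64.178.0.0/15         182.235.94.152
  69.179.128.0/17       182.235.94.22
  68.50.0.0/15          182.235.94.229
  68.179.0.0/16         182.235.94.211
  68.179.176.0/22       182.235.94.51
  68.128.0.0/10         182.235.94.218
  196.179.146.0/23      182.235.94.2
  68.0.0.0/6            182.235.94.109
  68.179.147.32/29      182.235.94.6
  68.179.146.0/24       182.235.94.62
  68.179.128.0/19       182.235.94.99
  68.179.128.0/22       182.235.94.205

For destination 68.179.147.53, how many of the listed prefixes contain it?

4

Prefixes containing 68.179.147.53:
  68.0.0.0/6 (68.0.0.0 - 71.255.255.255)
  68.128.0.0/10 (68.128.0.0 - 68.191.255.255)
  68.179.0.0/16 (68.179.0.0 - 68.179.255.255)
  68.179.128.0/19 (68.179.128.0 - 68.179.159.255)
Total matching entries: 4.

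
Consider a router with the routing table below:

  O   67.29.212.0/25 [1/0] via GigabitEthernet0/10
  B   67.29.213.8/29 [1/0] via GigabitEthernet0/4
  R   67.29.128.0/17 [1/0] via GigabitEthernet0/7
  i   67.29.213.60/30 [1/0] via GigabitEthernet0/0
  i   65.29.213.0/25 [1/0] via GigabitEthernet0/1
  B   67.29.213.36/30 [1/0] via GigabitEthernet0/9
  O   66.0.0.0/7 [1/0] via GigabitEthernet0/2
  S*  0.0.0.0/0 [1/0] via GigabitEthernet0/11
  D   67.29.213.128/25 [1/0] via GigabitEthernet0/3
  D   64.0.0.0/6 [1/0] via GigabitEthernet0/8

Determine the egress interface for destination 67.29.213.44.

GigabitEthernet0/7

Routes whose prefix contains 67.29.213.44:
  0.0.0.0/0 (default, matches everything) -> GigabitEthernet0/11
  64.0.0.0/6 (64.0.0.0 - 67.255.255.255) -> GigabitEthernet0/8
  66.0.0.0/7 (66.0.0.0 - 67.255.255.255) -> GigabitEthernet0/2
  67.29.128.0/17 (67.29.128.0 - 67.29.255.255) -> GigabitEthernet0/7
More-specific entries that do NOT match:
  67.29.213.60/30 (67.29.213.60 - 67.29.213.63) does not contain 67.29.213.44
  67.29.213.36/30 (67.29.213.36 - 67.29.213.39) does not contain 67.29.213.44
  67.29.213.8/29 (67.29.213.8 - 67.29.213.15) does not contain 67.29.213.44
  67.29.212.0/25 (67.29.212.0 - 67.29.212.127) does not contain 67.29.213.44
  65.29.213.0/25 (65.29.213.0 - 65.29.213.127) does not contain 67.29.213.44
  67.29.213.128/25 (67.29.213.128 - 67.29.213.255) does not contain 67.29.213.44
Longest matching prefix is /17 -> interface GigabitEthernet0/7.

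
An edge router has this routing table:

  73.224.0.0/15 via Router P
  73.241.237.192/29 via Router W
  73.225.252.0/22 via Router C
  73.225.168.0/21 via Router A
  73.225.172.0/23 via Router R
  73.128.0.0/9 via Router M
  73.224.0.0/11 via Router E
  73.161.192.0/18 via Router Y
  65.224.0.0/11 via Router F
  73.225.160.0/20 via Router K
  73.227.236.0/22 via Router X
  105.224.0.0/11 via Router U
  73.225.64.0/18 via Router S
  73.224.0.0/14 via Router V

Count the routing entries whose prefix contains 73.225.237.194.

Prefixes containing 73.225.237.194:
  73.128.0.0/9 (73.128.0.0 - 73.255.255.255)
  73.224.0.0/11 (73.224.0.0 - 73.255.255.255)
  73.224.0.0/14 (73.224.0.0 - 73.227.255.255)
  73.224.0.0/15 (73.224.0.0 - 73.225.255.255)
Total matching entries: 4.

4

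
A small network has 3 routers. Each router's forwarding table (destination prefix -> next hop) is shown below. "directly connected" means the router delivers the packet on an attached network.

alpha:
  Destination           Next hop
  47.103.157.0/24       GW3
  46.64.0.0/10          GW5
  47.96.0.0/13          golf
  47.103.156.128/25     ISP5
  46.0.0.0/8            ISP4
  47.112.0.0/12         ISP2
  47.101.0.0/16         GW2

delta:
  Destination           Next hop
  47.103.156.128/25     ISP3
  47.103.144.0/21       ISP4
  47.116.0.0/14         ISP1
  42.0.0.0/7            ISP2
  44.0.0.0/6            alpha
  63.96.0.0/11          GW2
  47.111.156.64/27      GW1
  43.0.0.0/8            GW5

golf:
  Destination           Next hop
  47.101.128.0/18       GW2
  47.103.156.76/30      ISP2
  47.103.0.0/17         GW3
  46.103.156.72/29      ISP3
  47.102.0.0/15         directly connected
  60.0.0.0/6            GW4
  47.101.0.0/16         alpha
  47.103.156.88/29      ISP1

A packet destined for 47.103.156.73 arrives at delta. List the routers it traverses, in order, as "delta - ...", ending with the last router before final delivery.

delta - alpha - golf

At delta: longest match for 47.103.156.73 is 44.0.0.0/6 -> alpha
At alpha: longest match for 47.103.156.73 is 47.96.0.0/13 -> golf
At golf: longest match for 47.103.156.73 is 47.102.0.0/15 -> directly connected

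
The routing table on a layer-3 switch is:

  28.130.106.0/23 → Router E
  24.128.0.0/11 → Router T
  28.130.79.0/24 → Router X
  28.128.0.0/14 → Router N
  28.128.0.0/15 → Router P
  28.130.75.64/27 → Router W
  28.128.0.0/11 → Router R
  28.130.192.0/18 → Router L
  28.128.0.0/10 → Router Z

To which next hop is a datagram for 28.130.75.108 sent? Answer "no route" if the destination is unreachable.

Router N

Routes whose prefix contains 28.130.75.108:
  28.128.0.0/10 (28.128.0.0 - 28.191.255.255) -> Router Z
  28.128.0.0/11 (28.128.0.0 - 28.159.255.255) -> Router R
  28.128.0.0/14 (28.128.0.0 - 28.131.255.255) -> Router N
More-specific entries that do NOT match:
  28.130.75.64/27 (28.130.75.64 - 28.130.75.95) does not contain 28.130.75.108
  28.130.79.0/24 (28.130.79.0 - 28.130.79.255) does not contain 28.130.75.108
  28.130.106.0/23 (28.130.106.0 - 28.130.107.255) does not contain 28.130.75.108
  28.130.192.0/18 (28.130.192.0 - 28.130.255.255) does not contain 28.130.75.108
  28.128.0.0/15 (28.128.0.0 - 28.129.255.255) does not contain 28.130.75.108
Longest matching prefix is /14 -> next hop Router N.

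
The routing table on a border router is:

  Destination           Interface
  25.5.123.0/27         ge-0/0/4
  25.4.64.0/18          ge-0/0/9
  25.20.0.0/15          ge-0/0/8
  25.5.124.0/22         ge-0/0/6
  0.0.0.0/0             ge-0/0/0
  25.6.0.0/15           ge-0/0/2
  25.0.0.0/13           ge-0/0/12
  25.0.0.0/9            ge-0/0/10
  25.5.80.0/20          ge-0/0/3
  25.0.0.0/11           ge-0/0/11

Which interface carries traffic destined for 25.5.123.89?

Routes whose prefix contains 25.5.123.89:
  0.0.0.0/0 (default, matches everything) -> ge-0/0/0
  25.0.0.0/9 (25.0.0.0 - 25.127.255.255) -> ge-0/0/10
  25.0.0.0/11 (25.0.0.0 - 25.31.255.255) -> ge-0/0/11
  25.0.0.0/13 (25.0.0.0 - 25.7.255.255) -> ge-0/0/12
More-specific entries that do NOT match:
  25.5.123.0/27 (25.5.123.0 - 25.5.123.31) does not contain 25.5.123.89
  25.5.124.0/22 (25.5.124.0 - 25.5.127.255) does not contain 25.5.123.89
  25.5.80.0/20 (25.5.80.0 - 25.5.95.255) does not contain 25.5.123.89
  25.4.64.0/18 (25.4.64.0 - 25.4.127.255) does not contain 25.5.123.89
  25.20.0.0/15 (25.20.0.0 - 25.21.255.255) does not contain 25.5.123.89
  25.6.0.0/15 (25.6.0.0 - 25.7.255.255) does not contain 25.5.123.89
Longest matching prefix is /13 -> interface ge-0/0/12.

ge-0/0/12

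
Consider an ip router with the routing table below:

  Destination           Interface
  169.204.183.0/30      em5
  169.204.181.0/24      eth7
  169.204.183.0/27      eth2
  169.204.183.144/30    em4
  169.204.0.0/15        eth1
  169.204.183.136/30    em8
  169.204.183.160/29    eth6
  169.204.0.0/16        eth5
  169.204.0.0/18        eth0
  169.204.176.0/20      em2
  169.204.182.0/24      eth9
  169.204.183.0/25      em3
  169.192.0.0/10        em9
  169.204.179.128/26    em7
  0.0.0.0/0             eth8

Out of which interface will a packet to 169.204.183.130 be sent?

em2

Routes whose prefix contains 169.204.183.130:
  0.0.0.0/0 (default, matches everything) -> eth8
  169.192.0.0/10 (169.192.0.0 - 169.255.255.255) -> em9
  169.204.0.0/15 (169.204.0.0 - 169.205.255.255) -> eth1
  169.204.0.0/16 (169.204.0.0 - 169.204.255.255) -> eth5
  169.204.176.0/20 (169.204.176.0 - 169.204.191.255) -> em2
More-specific entries that do NOT match:
  169.204.183.0/30 (169.204.183.0 - 169.204.183.3) does not contain 169.204.183.130
  169.204.183.144/30 (169.204.183.144 - 169.204.183.147) does not contain 169.204.183.130
  169.204.183.136/30 (169.204.183.136 - 169.204.183.139) does not contain 169.204.183.130
  169.204.183.160/29 (169.204.183.160 - 169.204.183.167) does not contain 169.204.183.130
  169.204.183.0/27 (169.204.183.0 - 169.204.183.31) does not contain 169.204.183.130
  169.204.179.128/26 (169.204.179.128 - 169.204.179.191) does not contain 169.204.183.130
  169.204.183.0/25 (169.204.183.0 - 169.204.183.127) does not contain 169.204.183.130
  169.204.181.0/24 (169.204.181.0 - 169.204.181.255) does not contain 169.204.183.130
  169.204.182.0/24 (169.204.182.0 - 169.204.182.255) does not contain 169.204.183.130
Longest matching prefix is /20 -> interface em2.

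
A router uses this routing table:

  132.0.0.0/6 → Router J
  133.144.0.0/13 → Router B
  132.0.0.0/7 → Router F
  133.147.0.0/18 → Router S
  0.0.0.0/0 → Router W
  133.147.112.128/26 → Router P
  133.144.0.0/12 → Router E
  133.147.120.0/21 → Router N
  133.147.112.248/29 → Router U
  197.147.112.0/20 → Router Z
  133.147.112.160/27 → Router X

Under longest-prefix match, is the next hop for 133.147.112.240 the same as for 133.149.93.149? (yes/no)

133.147.112.240: longest match 133.144.0.0/13 -> Router B
133.149.93.149: longest match 133.144.0.0/13 -> Router B

yes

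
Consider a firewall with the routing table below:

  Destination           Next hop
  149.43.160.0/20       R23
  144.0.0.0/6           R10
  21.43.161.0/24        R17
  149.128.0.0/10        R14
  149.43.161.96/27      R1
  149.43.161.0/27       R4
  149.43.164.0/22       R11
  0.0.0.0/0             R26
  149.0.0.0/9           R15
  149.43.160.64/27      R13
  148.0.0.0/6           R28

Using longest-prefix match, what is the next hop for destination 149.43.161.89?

R23

Routes whose prefix contains 149.43.161.89:
  0.0.0.0/0 (default, matches everything) -> R26
  148.0.0.0/6 (148.0.0.0 - 151.255.255.255) -> R28
  149.0.0.0/9 (149.0.0.0 - 149.127.255.255) -> R15
  149.43.160.0/20 (149.43.160.0 - 149.43.175.255) -> R23
More-specific entries that do NOT match:
  149.43.161.96/27 (149.43.161.96 - 149.43.161.127) does not contain 149.43.161.89
  149.43.161.0/27 (149.43.161.0 - 149.43.161.31) does not contain 149.43.161.89
  149.43.160.64/27 (149.43.160.64 - 149.43.160.95) does not contain 149.43.161.89
  21.43.161.0/24 (21.43.161.0 - 21.43.161.255) does not contain 149.43.161.89
  149.43.164.0/22 (149.43.164.0 - 149.43.167.255) does not contain 149.43.161.89
Longest matching prefix is /20 -> next hop R23.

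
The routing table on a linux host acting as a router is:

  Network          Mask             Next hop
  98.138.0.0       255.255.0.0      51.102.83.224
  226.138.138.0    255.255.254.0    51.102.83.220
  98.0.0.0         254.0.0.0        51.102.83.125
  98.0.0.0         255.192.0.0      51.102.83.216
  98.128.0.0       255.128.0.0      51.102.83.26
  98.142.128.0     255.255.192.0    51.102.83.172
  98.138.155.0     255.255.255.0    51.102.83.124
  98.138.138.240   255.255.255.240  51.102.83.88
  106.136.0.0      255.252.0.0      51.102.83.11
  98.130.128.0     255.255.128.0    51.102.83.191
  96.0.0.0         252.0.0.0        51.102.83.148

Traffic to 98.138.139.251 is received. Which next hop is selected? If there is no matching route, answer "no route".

51.102.83.224

Routes whose prefix contains 98.138.139.251:
  96.0.0.0/6 (96.0.0.0 - 99.255.255.255) -> 51.102.83.148
  98.0.0.0/7 (98.0.0.0 - 99.255.255.255) -> 51.102.83.125
  98.128.0.0/9 (98.128.0.0 - 98.255.255.255) -> 51.102.83.26
  98.138.0.0/16 (98.138.0.0 - 98.138.255.255) -> 51.102.83.224
More-specific entries that do NOT match:
  98.138.138.240/28 (98.138.138.240 - 98.138.138.255) does not contain 98.138.139.251
  98.138.155.0/24 (98.138.155.0 - 98.138.155.255) does not contain 98.138.139.251
  226.138.138.0/23 (226.138.138.0 - 226.138.139.255) does not contain 98.138.139.251
  98.142.128.0/18 (98.142.128.0 - 98.142.191.255) does not contain 98.138.139.251
  98.130.128.0/17 (98.130.128.0 - 98.130.255.255) does not contain 98.138.139.251
Longest matching prefix is /16 -> next hop 51.102.83.224.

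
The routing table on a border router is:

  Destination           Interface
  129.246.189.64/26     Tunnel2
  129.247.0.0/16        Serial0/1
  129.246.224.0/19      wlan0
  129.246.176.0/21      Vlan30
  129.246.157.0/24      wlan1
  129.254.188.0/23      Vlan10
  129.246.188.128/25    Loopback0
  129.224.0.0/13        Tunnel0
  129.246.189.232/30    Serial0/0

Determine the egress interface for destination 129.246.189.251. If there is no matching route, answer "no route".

no route

No entry's prefix contains 129.246.189.251; there is no default route.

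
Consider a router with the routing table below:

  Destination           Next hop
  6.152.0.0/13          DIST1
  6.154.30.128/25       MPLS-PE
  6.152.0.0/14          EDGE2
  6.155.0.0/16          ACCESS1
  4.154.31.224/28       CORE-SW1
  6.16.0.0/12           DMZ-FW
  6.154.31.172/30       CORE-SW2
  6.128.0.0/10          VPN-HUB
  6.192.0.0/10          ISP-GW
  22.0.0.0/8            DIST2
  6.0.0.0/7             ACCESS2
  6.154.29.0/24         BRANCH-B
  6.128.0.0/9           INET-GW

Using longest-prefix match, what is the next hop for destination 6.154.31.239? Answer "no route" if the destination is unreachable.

Routes whose prefix contains 6.154.31.239:
  6.0.0.0/7 (6.0.0.0 - 7.255.255.255) -> ACCESS2
  6.128.0.0/9 (6.128.0.0 - 6.255.255.255) -> INET-GW
  6.128.0.0/10 (6.128.0.0 - 6.191.255.255) -> VPN-HUB
  6.152.0.0/13 (6.152.0.0 - 6.159.255.255) -> DIST1
  6.152.0.0/14 (6.152.0.0 - 6.155.255.255) -> EDGE2
More-specific entries that do NOT match:
  6.154.31.172/30 (6.154.31.172 - 6.154.31.175) does not contain 6.154.31.239
  4.154.31.224/28 (4.154.31.224 - 4.154.31.239) does not contain 6.154.31.239
  6.154.30.128/25 (6.154.30.128 - 6.154.30.255) does not contain 6.154.31.239
  6.154.29.0/24 (6.154.29.0 - 6.154.29.255) does not contain 6.154.31.239
  6.155.0.0/16 (6.155.0.0 - 6.155.255.255) does not contain 6.154.31.239
Longest matching prefix is /14 -> next hop EDGE2.

EDGE2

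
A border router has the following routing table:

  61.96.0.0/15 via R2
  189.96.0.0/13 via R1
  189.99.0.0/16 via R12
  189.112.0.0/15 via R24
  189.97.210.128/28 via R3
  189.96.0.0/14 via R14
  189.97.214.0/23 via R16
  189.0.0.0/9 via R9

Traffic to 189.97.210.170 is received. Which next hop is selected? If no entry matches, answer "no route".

Routes whose prefix contains 189.97.210.170:
  189.0.0.0/9 (189.0.0.0 - 189.127.255.255) -> R9
  189.96.0.0/13 (189.96.0.0 - 189.103.255.255) -> R1
  189.96.0.0/14 (189.96.0.0 - 189.99.255.255) -> R14
More-specific entries that do NOT match:
  189.97.210.128/28 (189.97.210.128 - 189.97.210.143) does not contain 189.97.210.170
  189.97.214.0/23 (189.97.214.0 - 189.97.215.255) does not contain 189.97.210.170
  189.99.0.0/16 (189.99.0.0 - 189.99.255.255) does not contain 189.97.210.170
  61.96.0.0/15 (61.96.0.0 - 61.97.255.255) does not contain 189.97.210.170
  189.112.0.0/15 (189.112.0.0 - 189.113.255.255) does not contain 189.97.210.170
Longest matching prefix is /14 -> next hop R14.

R14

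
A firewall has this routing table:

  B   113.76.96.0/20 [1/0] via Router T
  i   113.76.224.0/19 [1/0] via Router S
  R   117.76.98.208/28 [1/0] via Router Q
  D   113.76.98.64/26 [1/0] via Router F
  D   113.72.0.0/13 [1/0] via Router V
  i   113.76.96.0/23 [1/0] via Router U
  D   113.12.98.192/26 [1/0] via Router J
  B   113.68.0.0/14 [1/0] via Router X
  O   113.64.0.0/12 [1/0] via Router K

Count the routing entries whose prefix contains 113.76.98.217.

3

Prefixes containing 113.76.98.217:
  113.64.0.0/12 (113.64.0.0 - 113.79.255.255)
  113.72.0.0/13 (113.72.0.0 - 113.79.255.255)
  113.76.96.0/20 (113.76.96.0 - 113.76.111.255)
Total matching entries: 3.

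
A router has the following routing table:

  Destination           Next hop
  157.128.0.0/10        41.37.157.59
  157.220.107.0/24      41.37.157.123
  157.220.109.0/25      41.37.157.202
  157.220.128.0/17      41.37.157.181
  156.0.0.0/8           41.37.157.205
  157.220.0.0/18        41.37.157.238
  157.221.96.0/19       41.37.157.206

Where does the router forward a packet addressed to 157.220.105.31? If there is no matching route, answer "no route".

No entry's prefix contains 157.220.105.31; there is no default route.

no route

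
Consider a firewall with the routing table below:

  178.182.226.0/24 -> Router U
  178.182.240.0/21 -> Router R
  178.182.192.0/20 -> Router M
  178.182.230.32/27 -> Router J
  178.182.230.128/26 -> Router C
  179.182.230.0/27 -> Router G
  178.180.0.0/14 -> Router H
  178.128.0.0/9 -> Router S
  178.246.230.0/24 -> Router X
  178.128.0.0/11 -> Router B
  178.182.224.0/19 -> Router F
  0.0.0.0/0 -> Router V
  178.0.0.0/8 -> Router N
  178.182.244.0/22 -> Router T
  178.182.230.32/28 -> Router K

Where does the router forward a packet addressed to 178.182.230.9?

Routes whose prefix contains 178.182.230.9:
  0.0.0.0/0 (default, matches everything) -> Router V
  178.0.0.0/8 (178.0.0.0 - 178.255.255.255) -> Router N
  178.128.0.0/9 (178.128.0.0 - 178.255.255.255) -> Router S
  178.180.0.0/14 (178.180.0.0 - 178.183.255.255) -> Router H
  178.182.224.0/19 (178.182.224.0 - 178.182.255.255) -> Router F
More-specific entries that do NOT match:
  178.182.230.32/28 (178.182.230.32 - 178.182.230.47) does not contain 178.182.230.9
  178.182.230.32/27 (178.182.230.32 - 178.182.230.63) does not contain 178.182.230.9
  179.182.230.0/27 (179.182.230.0 - 179.182.230.31) does not contain 178.182.230.9
  178.182.230.128/26 (178.182.230.128 - 178.182.230.191) does not contain 178.182.230.9
  178.182.226.0/24 (178.182.226.0 - 178.182.226.255) does not contain 178.182.230.9
  178.246.230.0/24 (178.246.230.0 - 178.246.230.255) does not contain 178.182.230.9
  178.182.244.0/22 (178.182.244.0 - 178.182.247.255) does not contain 178.182.230.9
  178.182.240.0/21 (178.182.240.0 - 178.182.247.255) does not contain 178.182.230.9
  178.182.192.0/20 (178.182.192.0 - 178.182.207.255) does not contain 178.182.230.9
Longest matching prefix is /19 -> next hop Router F.

Router F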